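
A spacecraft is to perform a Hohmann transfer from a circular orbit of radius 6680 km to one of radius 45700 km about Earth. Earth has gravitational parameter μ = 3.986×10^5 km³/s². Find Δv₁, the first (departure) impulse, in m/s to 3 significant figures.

Semi-major axis of the transfer orbit: a_t = (6680 + 45700)/2 = 26190 km.
On the circular orbit at r = 6680 km, v_c = √(μ/r) = 7.7247 km/s.
Vis-viva on the transfer ellipse at r = 6680 km gives v_t = √[μ(2/r − 1/a_t)] = 10.204 km/s.
Δv₁ = |v_t − v_c| = |10.204 − 7.7247| = 2.479 km/s.

Δv₁ = 2480 m/s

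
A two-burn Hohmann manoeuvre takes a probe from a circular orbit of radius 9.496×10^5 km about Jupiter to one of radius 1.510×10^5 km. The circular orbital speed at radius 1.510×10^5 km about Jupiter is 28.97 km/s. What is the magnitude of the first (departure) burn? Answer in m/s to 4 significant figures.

Δv₁ = 5501 m/s

From the circular-orbit relation v² = μ/r at r = 1.510×10^5 km: μ = v²r = (28.97)² × 1.510×10^5 = 1.26728×10^8 km³/s².
Transfer-ellipse semi-major axis a_t = (r₁ + r₂)/2 = (9.496×10^5 + 1.510×10^5)/2 = 5.503×10^5 km.
On the circular orbit at r = 9.496×10^5 km, v_c = √(μ/r) = 11.552 km/s.
Transfer-orbit speed at the same r (vis-viva, a = a_t): v_t = √[μ(2/r − 1/a_t)] = 6.0514 km/s.
Δv₁ = |v_t − v_c| = |6.0514 − 11.552| = 5.501 km/s.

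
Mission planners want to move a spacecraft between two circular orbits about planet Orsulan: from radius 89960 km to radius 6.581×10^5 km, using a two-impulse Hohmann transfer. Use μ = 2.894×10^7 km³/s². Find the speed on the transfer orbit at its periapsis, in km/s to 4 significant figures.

Semi-major axis of the transfer orbit: a_t = (89960 + 6.581×10^5)/2 = 3.7403×10^5 km.
The periapsis of the transfer ellipse is at r = 89960 km.
Vis-viva: v = √[μ(2/r − 1/a_t)] = √[2.894×10^7 × (2/89960 − 1/3.7403×10^5)] = 23.79 km/s.

v = 23.79 km/s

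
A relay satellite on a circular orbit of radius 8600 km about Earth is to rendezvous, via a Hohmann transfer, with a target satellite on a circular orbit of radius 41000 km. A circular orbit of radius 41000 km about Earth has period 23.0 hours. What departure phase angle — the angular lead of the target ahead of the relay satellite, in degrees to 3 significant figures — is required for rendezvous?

φ = 95.3°

From Kepler's third law T² = 4π²r³/μ at r = 41000 km, T = 23.0 hours = 23.0 × 3600 s = 82800 s: μ = 4π²r³/T² = 3.96872×10^5 km³/s².
Transfer-ellipse semi-major axis a_t = (r₁ + r₂)/2 = (8600 + 41000)/2 = 24800 km.
The half-period of the transfer ellipse is t = π√(a_t³/μ) = 19480 s.
Target angular speed ω₂ = √(μ/r₂³) = 7.588×10^-5 rad/s.
Angle swept by the target during transfer: ω₂·t = 1.478 rad = 84.68°.
The relay satellite traverses 180° on the transfer ellipse, so the target must lead by 180° − 84.68° = 95.3°.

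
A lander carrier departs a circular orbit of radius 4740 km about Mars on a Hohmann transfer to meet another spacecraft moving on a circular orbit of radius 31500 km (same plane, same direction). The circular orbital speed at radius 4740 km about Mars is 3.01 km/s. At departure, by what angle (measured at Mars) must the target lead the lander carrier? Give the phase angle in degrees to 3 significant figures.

From the circular-orbit relation v² = μ/r at r = 4740 km: μ = v²r = (3.01)² × 4740 = 42944.9 km³/s².
Semi-major axis of the transfer orbit: a_t = (4740 + 31500)/2 = 18120 km.
Transfer time t = π√(a_t³/μ) = 36977 s.
The target's mean motion on its circular orbit is ω₂ = √(μ/r₂³) = 3.7067×10^-5 rad/s.
Angle swept by the target during transfer: ω₂·t = 1.3706 rad = 78.53°.
The lander carrier traverses 180° on the transfer ellipse, so the target must lead by 180° − 78.53° = 101°.

φ = 101°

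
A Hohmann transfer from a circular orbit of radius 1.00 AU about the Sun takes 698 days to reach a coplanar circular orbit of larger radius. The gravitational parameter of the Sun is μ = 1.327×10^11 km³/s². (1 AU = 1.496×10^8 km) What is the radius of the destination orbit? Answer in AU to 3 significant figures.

r₂ = 3.89 AU

In km: r₁ = 1.00 × 1.496×10^8 = 1.496×10^8 km.
Transfer time t = 698 days = 6.03072×10^7 s, and t = π√(a_t³/μ).
So a_t = (μ t²/π²)^(1/3) = (1.327×10^11 × (6.03072×10^7)² / π²)^(1/3) = 3.6568×10^8 km.
Since a_t = (r₁ + r₂)/2, r₂ = 2a_t − r₁ = 2×3.6568×10^8 − 1.496×10^8 = 5.8176×10^8 km.
In AU: r₂ = 5.8176×10^8 / 1.496×10^8 = 3.89 AU.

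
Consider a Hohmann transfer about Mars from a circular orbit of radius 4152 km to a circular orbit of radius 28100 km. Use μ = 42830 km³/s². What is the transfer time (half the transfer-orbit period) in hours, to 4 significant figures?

t = 8.635 hours

Transfer-ellipse semi-major axis a_t = (r₁ + r₂)/2 = (4152 + 28100)/2 = 16126 km.
Half the transfer-orbit period gives t = π√(a_t³/μ) = 31086 s.
Converting: 31086 s ÷ 3600 s/hour = 8.635 hours.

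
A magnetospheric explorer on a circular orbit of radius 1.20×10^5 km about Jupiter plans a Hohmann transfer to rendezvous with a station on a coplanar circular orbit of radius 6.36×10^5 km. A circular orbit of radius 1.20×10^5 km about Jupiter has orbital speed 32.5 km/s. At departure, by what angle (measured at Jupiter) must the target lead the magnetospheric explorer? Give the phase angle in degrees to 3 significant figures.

φ = 97.5°

From the circular-orbit relation v² = μ/r at r = 1.20×10^5 km: μ = v²r = (32.5)² × 1.20×10^5 = 1.26750×10^8 km³/s².
The Hohmann ellipse has a_t = (r₁ + r₂)/2 = 3.780×10^5 km.
The half-period of the transfer ellipse is t = π√(a_t³/μ) = 64851 s.
Target angular speed ω₂ = √(μ/r₂³) = 2.2197×10^-5 rad/s.
Angle swept by the target during transfer: ω₂·t = 1.4395 rad = 82.48°.
Arrival is 180° from departure on the ellipse, so φ = 180° − 82.48° = 97.5°.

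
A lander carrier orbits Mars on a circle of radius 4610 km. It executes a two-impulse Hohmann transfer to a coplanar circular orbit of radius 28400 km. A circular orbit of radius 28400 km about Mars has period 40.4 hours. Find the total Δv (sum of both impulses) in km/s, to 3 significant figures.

From Kepler's third law T² = 4π²r³/μ at r = 28400 km, T = 40.4 hours = 40.4 × 3600 s = 1.4544×10^5 s: μ = 4π²r³/T² = 42751.1 km³/s².
Transfer-ellipse semi-major axis a_t = (r₁ + r₂)/2 = (4610 + 28400)/2 = 16505 km.
At r₁ the circular-orbit speed is v₁ = √(μ/r₁) = 3.04525 km/s.
On the transfer ellipse at r₁, vis-viva gives v_p = √[μ(2/r₁ − 1/a_t)] = 3.99461 km/s.
First burn Δv₁ = |v_p − v₁| = 0.9494 km/s.
Circular speed at r₂: v₂ = √(μ/r₂) = 1.2269 km/s.
Transfer-orbit speed at r₂: v_a = √[μ(2/r₂ − 1/a_t)] = 0.64842 km/s.
Second burn Δv₂ = |v₂ − v_a| = 0.5785 km/s.
Δv = Δv₁ + Δv₂ = 0.9494 + 0.5785 = 1.528 km/s.

Δv = 1.53 km/s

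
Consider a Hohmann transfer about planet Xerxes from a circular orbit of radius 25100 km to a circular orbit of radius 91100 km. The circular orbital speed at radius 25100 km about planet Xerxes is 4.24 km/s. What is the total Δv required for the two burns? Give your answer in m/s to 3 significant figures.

Δv = 1830 m/s

From the circular-orbit relation v² = μ/r at r = 25100 km: μ = v²r = (4.24)² × 25100 = 4.51238×10^5 km³/s².
Transfer-ellipse semi-major axis a_t = (r₁ + r₂)/2 = (25100 + 91100)/2 = 58100 km.
At r₁ the circular-orbit speed is v₁ = √(μ/r₁) = 4.240 km/s.
On the transfer ellipse at r₁, vis-viva gives v_p = √[μ(2/r₁ − 1/a_t)] = 5.309 km/s.
First burn Δv₁ = |v_p − v₁| = 1.069 km/s.
At r₂, v₂ = √(μ/r₂) = 2.2256 km/s.
Transfer-orbit speed at r₂: v_a = √[μ(2/r₂ − 1/a_t)] = 1.4628 km/s.
Second burn Δv₂ = |v₂ − v_a| = 0.7628 km/s.
Δv = Δv₁ + Δv₂ = 1.069 + 0.7628 = 1.832 km/s.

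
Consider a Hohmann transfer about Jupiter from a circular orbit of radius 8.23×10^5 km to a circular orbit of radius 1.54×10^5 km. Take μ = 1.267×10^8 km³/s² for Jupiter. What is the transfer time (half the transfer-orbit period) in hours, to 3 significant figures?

t = 26.5 hours

Transfer-ellipse semi-major axis a_t = (r₁ + r₂)/2 = (8.230×10^5 + 1.540×10^5)/2 = 4.885×10^5 km.
Transfer time t = π√(a_t³/μ) = π√((4.885×10^5)³ / 1.267×10^8) = 95290 s.
Converting: 95290 s ÷ 3600 s/hour = 26.5 hours.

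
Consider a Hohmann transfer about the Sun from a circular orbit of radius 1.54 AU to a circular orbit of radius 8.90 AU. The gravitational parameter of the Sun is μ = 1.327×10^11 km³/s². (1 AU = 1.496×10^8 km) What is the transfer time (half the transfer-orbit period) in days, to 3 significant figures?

In km: r₁ = 1.54 × 1.496×10^8 = 2.30384×10^8 km; r₂ = 8.90 × 1.496×10^8 = 1.33144×10^9 km.
Transfer-ellipse semi-major axis a_t = (r₁ + r₂)/2 = (2.30384×10^8 + 1.33144×10^9)/2 = 7.80912×10^8 km.
Transfer time t = π√(a_t³/μ) = π√((7.80912×10^8)³ / 1.327×10^11) = 1.882×10^8 s.
Converting: 1.882×10^8 s ÷ 86400 s/day = 2180 days.

t = 2180 days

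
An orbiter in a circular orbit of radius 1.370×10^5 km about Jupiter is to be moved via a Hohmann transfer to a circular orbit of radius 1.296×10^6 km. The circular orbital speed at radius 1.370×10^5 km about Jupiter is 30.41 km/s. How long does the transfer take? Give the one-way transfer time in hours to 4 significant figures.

t = 47.02 hours

From the circular-orbit relation v² = μ/r at r = 1.370×10^5 km: μ = v²r = (30.41)² × 1.370×10^5 = 1.26693×10^8 km³/s².
The Hohmann ellipse has a_t = (r₁ + r₂)/2 = 7.165×10^5 km.
Transfer time t = π√(a_t³/μ) = π√((7.165×10^5)³ / 1.26693×10^8) = 1.6928×10^5 s.
Converting: 1.6928×10^5 s ÷ 3600 s/hour = 47.02 hours.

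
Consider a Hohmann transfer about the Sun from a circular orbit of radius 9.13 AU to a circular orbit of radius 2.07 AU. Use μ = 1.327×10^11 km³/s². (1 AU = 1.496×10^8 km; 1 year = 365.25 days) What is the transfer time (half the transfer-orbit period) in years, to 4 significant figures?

t = 6.627 years

In km: r₁ = 9.13 × 1.496×10^8 = 1.365848×10^9 km; r₂ = 2.07 × 1.496×10^8 = 3.09672×10^8 km.
Semi-major axis of the transfer orbit: a_t = (1.365848×10^9 + 3.09672×10^8)/2 = 8.3776×10^8 km.
By Kepler's third law the transfer-orbit period is T = 2π√(a_t³/μ), so t = T/2 = 2.0912×10^8 s.
Converting: 2.0912×10^8 s ÷ 3.15576×10^7 s/year (365.25 × 86400) = 6.627 years.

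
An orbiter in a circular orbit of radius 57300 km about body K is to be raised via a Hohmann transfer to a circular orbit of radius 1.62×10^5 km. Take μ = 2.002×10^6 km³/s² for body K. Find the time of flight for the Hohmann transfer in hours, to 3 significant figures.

t = 22.4 hours

Transfer-ellipse semi-major axis a_t = (r₁ + r₂)/2 = (57300 + 1.620×10^5)/2 = 1.0965×10^5 km.
Transfer time t = π√(a_t³/μ) = π√((1.0965×10^5)³ / 2.002×10^6) = 80620 s.
Converting: 80620 s ÷ 3600 s/hour = 22.4 hours.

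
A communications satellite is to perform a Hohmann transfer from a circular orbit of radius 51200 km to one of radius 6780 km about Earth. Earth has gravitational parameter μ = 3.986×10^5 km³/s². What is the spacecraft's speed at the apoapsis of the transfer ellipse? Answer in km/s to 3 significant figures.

v = 1.35 km/s

Transfer-ellipse semi-major axis a_t = (r₁ + r₂)/2 = (51200 + 6780)/2 = 28990 km.
The apoapsis of the transfer ellipse is at r = 51200 km.
From the vis-viva equation, v = √[μ(2/r − 1/a_t)] = 1.349 km/s.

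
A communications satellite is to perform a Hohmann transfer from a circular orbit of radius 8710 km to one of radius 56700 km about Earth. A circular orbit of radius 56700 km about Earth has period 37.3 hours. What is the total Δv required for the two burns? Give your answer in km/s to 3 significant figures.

Δv = 3.43 km/s

From Kepler's third law T² = 4π²r³/μ at r = 56700 km, T = 37.3 hours = 37.3 × 3600 s = 1.3428×10^5 s: μ = 4π²r³/T² = 3.99104×10^5 km³/s².
Semi-major axis of the transfer orbit: a_t = (8710 + 56700)/2 = 32705 km.
Circular speed at r₁: v₁ = √(μ/r₁) = √(3.99104×10^5/8710) = 6.769 km/s.
On the transfer ellipse at r₁, v² = μ(2/r − 1/a) gives v_p = √[μ(2/r₁ − 1/a_t)] = 8.913 km/s.
First burn Δv₁ = |v_p − v₁| = 2.144 km/s.
At r₂, v₂ = √(μ/r₂) = 2.653 km/s.
Transfer-orbit speed at r₂: v_a = √[μ(2/r₂ − 1/a_t)] = 1.369 km/s.
Second burn Δv₂ = |v₂ − v_a| = 1.284 km/s.
Δv = Δv₁ + Δv₂ = 2.144 + 1.284 = 3.428 km/s.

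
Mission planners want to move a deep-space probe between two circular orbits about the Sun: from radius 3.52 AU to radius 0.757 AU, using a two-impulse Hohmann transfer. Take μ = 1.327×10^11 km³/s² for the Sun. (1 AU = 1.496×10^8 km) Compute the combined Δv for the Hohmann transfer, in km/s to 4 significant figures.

In km: r₁ = 3.52 × 1.496×10^8 = 5.26592×10^8 km; r₂ = 0.757 × 1.496×10^8 = 1.132472×10^8 km.
The Hohmann ellipse has a_t = (r₁ + r₂)/2 = 3.199196×10^8 km.
At r₁ the circular-orbit speed is v₁ = √(μ/r₁) = 15.8744 km/s.
On the transfer ellipse at r₁, vis-viva equation gives v_a = √[μ(2/r₁ − 1/a_t)] = 9.44478 km/s.
First burn Δv₁ = |v_a − v₁| = 6.430 km/s.
Circular speed at r₂: v₂ = √(μ/r₂) = 34.2312 km/s.
Transfer-orbit speed at r₂: v_p = √[μ(2/r₂ − 1/a_t)] = 43.9176 km/s.
Second burn Δv₂ = |v₂ − v_p| = 9.686 km/s.
Δv = Δv₁ + Δv₂ = 6.430 + 9.686 = 16.12 km/s.

Δv = 16.12 km/s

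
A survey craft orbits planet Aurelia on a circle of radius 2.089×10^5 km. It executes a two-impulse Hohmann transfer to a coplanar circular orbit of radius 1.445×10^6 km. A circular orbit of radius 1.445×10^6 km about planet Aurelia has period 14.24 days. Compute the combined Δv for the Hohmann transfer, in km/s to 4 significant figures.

From Kepler's third law T² = 4π²r³/μ at r = 1.445×10^6 km, T = 14.24 days = 14.24 × 86400 s = 1.230336×10^6 s: μ = 4π²r³/T² = 7.86893×10^7 km³/s².
Semi-major axis of the transfer orbit: a_t = (2.089×10^5 + 1.445×10^6)/2 = 8.2695×10^5 km.
At r₁ the circular-orbit speed is v₁ = √(μ/r₁) = 19.40835 km/s.
Transfer-orbit speed at r₁ (v² = μ(2/r − 1/a)): v_p = √[μ(2/r₁ − 1/a_t)] = 25.65565 km/s.
First burn Δv₁ = |v_p − v₁| = 6.2473 km/s.
At r₂, v₂ = √(μ/r₂) = 7.37945 km/s.
Transfer-orbit speed at r₂: v_a = √[μ(2/r₂ − 1/a_t)] = 3.70897 km/s.
Second burn Δv₂ = |v₂ − v_a| = 3.6705 km/s.
Δv = Δv₁ + Δv₂ = 6.2473 + 3.6705 = 9.918 km/s.

Δv = 9.918 km/s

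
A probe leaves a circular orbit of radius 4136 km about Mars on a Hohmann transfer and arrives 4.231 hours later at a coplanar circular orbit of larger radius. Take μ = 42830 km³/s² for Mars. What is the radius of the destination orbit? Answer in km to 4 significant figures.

Transfer time t = 4.231 hours = 15231.6 s, and t = π√(a_t³/μ).
So a_t = (μ t²/π²)^(1/3) = (42830 × (15231.6)² / π²)^(1/3) = 10023 km.
Since a_t = (r₁ + r₂)/2, r₂ = 2a_t − r₁ = 2×10023 − 4136 = 15910 km.

r₂ = 15910 km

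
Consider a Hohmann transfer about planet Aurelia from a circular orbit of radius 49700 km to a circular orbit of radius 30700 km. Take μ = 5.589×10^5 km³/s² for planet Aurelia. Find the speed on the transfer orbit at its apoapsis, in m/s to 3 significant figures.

Semi-major axis of the transfer orbit: a_t = (49700 + 30700)/2 = 40200 km.
The apoapsis of the transfer ellipse is at r = 49700 km.
Applying v² = μ(2/r − 1/a_t): v = 2.931 km/s.

v = 2930 m/s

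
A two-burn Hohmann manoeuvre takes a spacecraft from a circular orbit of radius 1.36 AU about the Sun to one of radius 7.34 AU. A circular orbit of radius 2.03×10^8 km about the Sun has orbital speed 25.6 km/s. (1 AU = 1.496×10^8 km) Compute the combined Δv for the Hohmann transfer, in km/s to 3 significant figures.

Δv = 12.5 km/s

From the circular-orbit relation v² = μ/r at r = 2.03×10^8 km: μ = v²r = (25.6)² × 2.03×10^8 = 1.33038×10^11 km³/s².
In km: r₁ = 1.36 × 1.496×10^8 = 2.03456×10^8 km; r₂ = 7.34 × 1.496×10^8 = 1.098064×10^9 km.
The Hohmann ellipse has a_t = (r₁ + r₂)/2 = 6.5076×10^8 km.
At r₁ the circular-orbit speed is v₁ = √(μ/r₁) = 25.5713 km/s.
On the transfer ellipse at r₁, vis-viva equation gives v_p = √[μ(2/r₁ − 1/a_t)] = 33.2167 km/s.
First burn Δv₁ = |v_p − v₁| = 7.645 km/s.
At r₂, v₂ = √(μ/r₂) = 11.0071 km/s.
Transfer-orbit speed at r₂: v_a = √[μ(2/r₂ − 1/a_t)] = 6.15459 km/s.
Second burn Δv₂ = |v₂ − v_a| = 4.853 km/s.
Δv = Δv₁ + Δv₂ = 7.645 + 4.853 = 12.50 km/s.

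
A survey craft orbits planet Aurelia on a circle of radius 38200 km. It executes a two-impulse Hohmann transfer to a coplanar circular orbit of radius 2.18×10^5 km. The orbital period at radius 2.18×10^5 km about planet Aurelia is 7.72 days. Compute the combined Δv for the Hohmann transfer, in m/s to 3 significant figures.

Δv = 2430 m/s

From Kepler's third law T² = 4π²r³/μ at r = 2.18×10^5 km, T = 7.72 days = 7.72 × 86400 s = 6.67008×10^5 s: μ = 4π²r³/T² = 9.19321×10^5 km³/s².
Semi-major axis of the transfer orbit: a_t = (38200 + 2.180×10^5)/2 = 1.281×10^5 km.
Circular speed at r₁: v₁ = √(μ/r₁) = √(9.19321×10^5/38200) = 4.906 km/s.
Transfer-orbit speed at r₁ (v² = μ(2/r − 1/a)): v_p = √[μ(2/r₁ − 1/a_t)] = 6.400 km/s.
First burn Δv₁ = |v_p − v₁| = 1.494 km/s.
Circular speed at r₂: v₂ = √(μ/r₂) = 2.053550 km/s.
Transfer-orbit speed at r₂: v_a = √[μ(2/r₂ − 1/a_t)] = 1.121405 km/s.
Second burn Δv₂ = |v₂ − v_a| = 0.9321 km/s.
Total Δv = Δv₁ + Δv₂ = 2.426 km/s.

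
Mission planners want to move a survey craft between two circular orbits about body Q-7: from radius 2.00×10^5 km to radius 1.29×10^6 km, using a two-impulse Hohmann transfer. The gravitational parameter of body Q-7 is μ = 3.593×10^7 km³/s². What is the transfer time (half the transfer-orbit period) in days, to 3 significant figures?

t = 3.90 days

Semi-major axis of the transfer orbit: a_t = (2.000×10^5 + 1.290×10^6)/2 = 7.450×10^5 km.
Half the transfer-orbit period gives t = π√(a_t³/μ) = 3.370×10^5 s.
Converting: 3.370×10^5 s ÷ 86400 s/day = 3.90 days.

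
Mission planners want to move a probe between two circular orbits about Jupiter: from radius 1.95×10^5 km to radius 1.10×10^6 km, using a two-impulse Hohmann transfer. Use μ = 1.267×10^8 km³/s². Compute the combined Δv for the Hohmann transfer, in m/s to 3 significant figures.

Semi-major axis of the transfer orbit: a_t = (1.950×10^5 + 1.100×10^6)/2 = 6.475×10^5 km.
Circular speed at r₁: v₁ = √(μ/r₁) = √(1.267×10^8/1.950×10^5) = 25.490 km/s.
On the transfer ellipse at r₁, v² = μ(2/r − 1/a) gives v_p = √[μ(2/r₁ − 1/a_t)] = 33.224 km/s.
First burn Δv₁ = |v_p − v₁| = 7.734 km/s.
At r₂, v₂ = √(μ/r₂) = 10.7323 km/s.
Transfer-orbit speed at r₂: v_a = √[μ(2/r₂ − 1/a_t)] = 5.88965 km/s.
Second burn Δv₂ = |v₂ − v_a| = 4.843 km/s.
Δv = Δv₁ + Δv₂ = 7.734 + 4.843 = 12.58 km/s.

Δv = 12600 m/s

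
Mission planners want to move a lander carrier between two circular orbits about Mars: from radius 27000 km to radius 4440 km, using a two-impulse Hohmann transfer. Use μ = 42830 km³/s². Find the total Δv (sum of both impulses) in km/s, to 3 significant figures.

Δv = 1.55 km/s

Semi-major axis of the transfer orbit: a_t = (27000 + 4440)/2 = 15720 km.
Circular speed at r₁: v₁ = √(μ/r₁) = √(42830/27000) = 1.2595 km/s.
Transfer-orbit speed at r₁ (vis-viva equation): v_a = √[μ(2/r₁ − 1/a_t)] = 0.66936 km/s.
First burn Δv₁ = |v_a − v₁| = 0.5901 km/s.
At r₂, v₂ = √(μ/r₂) = 3.1059 km/s.
Transfer-orbit speed at r₂: v_p = √[μ(2/r₂ − 1/a_t)] = 4.0704 km/s.
Second burn Δv₂ = |v₂ − v_p| = 0.9645 km/s.
Total Δv = Δv₁ + Δv₂ = 1.555 km/s.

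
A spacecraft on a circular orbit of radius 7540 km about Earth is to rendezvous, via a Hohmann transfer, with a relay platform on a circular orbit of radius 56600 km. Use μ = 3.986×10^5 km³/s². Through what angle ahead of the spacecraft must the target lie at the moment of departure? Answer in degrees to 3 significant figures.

φ = 103°

Semi-major axis of the transfer orbit: a_t = (7540 + 56600)/2 = 32070 km.
The half-period of the transfer ellipse is t = π√(a_t³/μ) = 28578 s.
The target's mean motion on its circular orbit is ω₂ = √(μ/r₂³) = 4.6886×10^-5 rad/s.
Angle swept by the target during transfer: ω₂·t = 1.3399 rad = 76.77°.
Arrival is 180° from departure on the ellipse, so φ = 180° − 76.77° = 103°.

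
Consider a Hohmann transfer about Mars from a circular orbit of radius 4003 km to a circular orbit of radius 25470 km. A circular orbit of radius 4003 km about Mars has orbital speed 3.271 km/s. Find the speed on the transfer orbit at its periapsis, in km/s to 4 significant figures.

v = 4.300 km/s

From the circular-orbit relation v² = μ/r at r = 4003 km: μ = v²r = (3.271)² × 4003 = 42829.9 km³/s².
Semi-major axis of the transfer orbit: a_t = (4003 + 25470)/2 = 14736.5 km.
At periapsis, r = 4003 km.
Vis-viva: v = √[μ(2/r − 1/a_t)] = √[42829.9 × (2/4003 − 1/14736.5)] = 4.300 km/s.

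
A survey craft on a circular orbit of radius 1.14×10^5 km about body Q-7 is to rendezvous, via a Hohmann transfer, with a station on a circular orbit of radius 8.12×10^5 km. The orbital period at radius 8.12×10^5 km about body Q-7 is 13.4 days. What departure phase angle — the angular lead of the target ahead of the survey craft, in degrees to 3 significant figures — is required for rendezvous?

φ = 102°

From Kepler's third law T² = 4π²r³/μ at r = 8.12×10^5 km, T = 13.4 days = 13.4 × 86400 s = 1.15776×10^6 s: μ = 4π²r³/T² = 1.57685×10^7 km³/s².
Transfer-ellipse semi-major axis a_t = (r₁ + r₂)/2 = (1.140×10^5 + 8.120×10^5)/2 = 4.630×10^5 km.
The half-period of the transfer ellipse is t = π√(a_t³/μ) = 2.492447×10^5 s.
Target angular speed ω₂ = √(μ/r₂³) = 5.427019×10^-6 rad/s.
Angle swept by the target during transfer: ω₂·t = 1.352656 rad = 77.501°.
The survey craft traverses 180° on the transfer ellipse, so the target must lead by 180° − 77.501° = 102°.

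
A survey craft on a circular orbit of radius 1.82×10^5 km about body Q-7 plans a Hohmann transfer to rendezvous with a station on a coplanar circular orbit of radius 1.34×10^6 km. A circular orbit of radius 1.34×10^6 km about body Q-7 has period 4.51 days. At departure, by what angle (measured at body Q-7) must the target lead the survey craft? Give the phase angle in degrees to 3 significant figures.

From Kepler's third law T² = 4π²r³/μ at r = 1.34×10^6 km, T = 4.51 days = 4.51 × 86400 s = 3.89664×10^5 s: μ = 4π²r³/T² = 6.25595×10^8 km³/s².
The Hohmann ellipse has a_t = (r₁ + r₂)/2 = 7.610×10^5 km.
Transfer time t = π√(a_t³/μ) = 83383.5 s.
The target's mean motion on its circular orbit is ω₂ = √(μ/r₂³) = 1.61246×10^-5 rad/s.
Angle swept by the target during transfer: ω₂·t = 1.34453 rad = 77.04°.
The survey craft traverses 180° on the transfer ellipse, so the target must lead by 180° − 77.04° = 103°.

φ = 103°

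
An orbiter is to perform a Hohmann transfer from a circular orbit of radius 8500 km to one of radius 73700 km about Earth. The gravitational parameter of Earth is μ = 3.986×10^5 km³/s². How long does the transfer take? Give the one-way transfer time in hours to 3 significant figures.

t = 11.5 hours

Semi-major axis of the transfer orbit: a_t = (8500 + 73700)/2 = 41100 km.
Transfer time t = π√(a_t³/μ) = π√((41100)³ / 3.986×10^5) = 41460 s.
Converting: 41460 s ÷ 3600 s/hour = 11.5 hours.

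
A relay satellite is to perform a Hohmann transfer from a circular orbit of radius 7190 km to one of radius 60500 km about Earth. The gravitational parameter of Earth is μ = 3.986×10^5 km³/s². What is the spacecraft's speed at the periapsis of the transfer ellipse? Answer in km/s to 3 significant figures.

Semi-major axis of the transfer orbit: a_t = (7190 + 60500)/2 = 33845 km.
At periapsis, r = 7190 km.
Vis-viva: v = √[μ(2/r − 1/a_t)] = √[3.986×10^5 × (2/7190 − 1/33845)] = 9.955 km/s.

v = 9.95 km/s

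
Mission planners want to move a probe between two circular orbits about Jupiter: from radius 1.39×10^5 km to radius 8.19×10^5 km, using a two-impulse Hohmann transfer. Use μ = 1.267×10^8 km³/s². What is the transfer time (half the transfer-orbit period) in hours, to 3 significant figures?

Semi-major axis of the transfer orbit: a_t = (1.390×10^5 + 8.190×10^5)/2 = 4.790×10^5 km.
Half the transfer-orbit period gives t = π√(a_t³/μ) = 92530 s.
Converting: 92530 s ÷ 3600 s/hour = 25.7 hours.

t = 25.7 hours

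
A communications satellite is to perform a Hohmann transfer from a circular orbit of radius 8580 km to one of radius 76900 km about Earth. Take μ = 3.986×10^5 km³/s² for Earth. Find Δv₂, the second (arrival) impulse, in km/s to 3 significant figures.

Δv₂ = 1.26 km/s

Transfer-ellipse semi-major axis a_t = (r₁ + r₂)/2 = (8580 + 76900)/2 = 42740 km.
On the circular orbit at r = 76900 km, v_c = √(μ/r) = 2.277 km/s.
Transfer-orbit speed at the same r (vis-viva, a = a_t): v_t = √[μ(2/r − 1/a_t)] = 1.020 km/s.
Δv₂ = |v_t − v_c| = |1.020 − 2.277| = 1.257 km/s.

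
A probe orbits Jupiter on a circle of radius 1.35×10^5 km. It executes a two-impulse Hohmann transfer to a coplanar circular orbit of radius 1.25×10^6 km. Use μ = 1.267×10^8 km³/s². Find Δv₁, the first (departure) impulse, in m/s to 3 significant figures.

The Hohmann ellipse has a_t = (r₁ + r₂)/2 = 6.925×10^5 km.
Circular speed at r = 1.350×10^5 km: v_c = √(μ/r) = 30.64 km/s.
Vis-viva on the transfer ellipse at r = 1.350×10^5 km gives v_t = √[μ(2/r − 1/a_t)] = 41.16 km/s.
Δv₁ = |v_t − v_c| = |41.16 − 30.64| = 10.52 km/s.

Δv₁ = 10500 m/s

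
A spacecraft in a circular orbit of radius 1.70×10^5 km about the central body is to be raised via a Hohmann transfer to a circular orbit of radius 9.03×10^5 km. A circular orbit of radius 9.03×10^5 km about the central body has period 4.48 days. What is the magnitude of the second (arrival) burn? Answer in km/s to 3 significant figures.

From Kepler's third law T² = 4π²r³/μ at r = 9.03×10^5 km, T = 4.48 days = 4.48 × 86400 s = 3.87072×10^5 s: μ = 4π²r³/T² = 1.94017×10^8 km³/s².
The Hohmann ellipse has a_t = (r₁ + r₂)/2 = 5.365×10^5 km.
On the circular orbit at r = 9.030×10^5 km, v_c = √(μ/r) = 14.658 km/s.
Transfer-orbit speed at the same r (vis-viva, a = a_t): v_t = √[μ(2/r − 1/a_t)] = 8.2512 km/s.
Δv₂ = |v_t − v_c| = |8.2512 − 14.658| = 6.407 km/s.

Δv₂ = 6.41 km/s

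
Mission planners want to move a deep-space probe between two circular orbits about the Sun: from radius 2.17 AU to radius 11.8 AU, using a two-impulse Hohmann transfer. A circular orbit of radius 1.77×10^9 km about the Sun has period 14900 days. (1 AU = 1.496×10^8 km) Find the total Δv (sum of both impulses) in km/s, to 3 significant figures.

Δv = 9.88 km/s

From Kepler's third law T² = 4π²r³/μ at r = 1.77×10^9 km, T = 14900 days = 14900 × 86400 s = 1.28736×10^9 s: μ = 4π²r³/T² = 1.32093×10^11 km³/s².
In km: r₁ = 2.17 × 1.496×10^8 = 3.24632×10^8 km; r₂ = 11.8 × 1.496×10^8 = 1.76528×10^9 km.
The Hohmann ellipse has a_t = (r₁ + r₂)/2 = 1.044956×10^9 km.
Circular speed at r₁: v₁ = √(μ/r₁) = √(1.32093×10^11/3.24632×10^8) = 20.172 km/s.
On the transfer ellipse at r₁, vis-viva gives v_p = √[μ(2/r₁ − 1/a_t)] = 26.218 km/s.
First burn Δv₁ = |v_p − v₁| = 6.046 km/s.
Circular speed at r₂: v₂ = √(μ/r₂) = 8.650 km/s.
Transfer-orbit speed at r₂: v_a = √[μ(2/r₂ − 1/a_t)] = 4.821 km/s.
Second burn Δv₂ = |v₂ − v_a| = 3.829 km/s.
Total Δv = Δv₁ + Δv₂ = 9.875 km/s.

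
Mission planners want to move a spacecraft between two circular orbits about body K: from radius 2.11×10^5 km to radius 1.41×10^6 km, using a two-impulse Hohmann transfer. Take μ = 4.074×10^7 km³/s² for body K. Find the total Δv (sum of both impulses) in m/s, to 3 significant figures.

The Hohmann ellipse has a_t = (r₁ + r₂)/2 = 8.105×10^5 km.
At r₁ the circular-orbit speed is v₁ = √(μ/r₁) = 13.895 km/s.
On the transfer ellipse at r₁, v² = μ(2/r − 1/a) gives v_p = √[μ(2/r₁ − 1/a_t)] = 18.327 km/s.
First burn Δv₁ = |v_p − v₁| = 4.432 km/s.
At r₂, v₂ = √(μ/r₂) = 5.3753 km/s.
Transfer-orbit speed at r₂: v_a = √[μ(2/r₂ − 1/a_t)] = 2.7426 km/s.
Second burn Δv₂ = |v₂ − v_a| = 2.633 km/s.
Total Δv = Δv₁ + Δv₂ = 7.065 km/s.

Δv = 7060 m/s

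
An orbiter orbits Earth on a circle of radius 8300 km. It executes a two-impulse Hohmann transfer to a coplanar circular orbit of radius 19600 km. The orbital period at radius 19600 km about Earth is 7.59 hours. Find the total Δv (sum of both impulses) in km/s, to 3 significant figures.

From Kepler's third law T² = 4π²r³/μ at r = 19600 km, T = 7.59 hours = 7.59 × 3600 s = 27324 s: μ = 4π²r³/T² = 3.98143×10^5 km³/s².
Transfer-ellipse semi-major axis a_t = (r₁ + r₂)/2 = (8300 + 19600)/2 = 13950 km.
At r₁ the circular-orbit speed is v₁ = √(μ/r₁) = 6.9260 km/s.
Transfer-orbit speed at r₁ (vis-viva): v_p = √[μ(2/r₁ − 1/a_t)] = 8.2096 km/s.
First burn Δv₁ = |v_p − v₁| = 1.2836 km/s.
Circular speed at r₂: v₂ = √(μ/r₂) = 4.5070 km/s.
Transfer-orbit speed at r₂: v_a = √[μ(2/r₂ − 1/a_t)] = 3.4765 km/s.
Second burn Δv₂ = |v₂ − v_a| = 1.0305 km/s.
Δv = Δv₁ + Δv₂ = 1.2836 + 1.0305 = 2.314 km/s.

Δv = 2.31 km/s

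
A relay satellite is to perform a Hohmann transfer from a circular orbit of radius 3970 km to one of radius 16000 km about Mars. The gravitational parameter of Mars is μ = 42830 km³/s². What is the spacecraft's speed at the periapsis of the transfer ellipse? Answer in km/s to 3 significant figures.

Semi-major axis of the transfer orbit: a_t = (3970 + 16000)/2 = 9985 km.
The periapsis of the transfer ellipse is at r = 3970 km.
Vis-viva: v = √[μ(2/r − 1/a_t)] = √[42830 × (2/3970 − 1/9985)] = 4.158 km/s.

v = 4.16 km/s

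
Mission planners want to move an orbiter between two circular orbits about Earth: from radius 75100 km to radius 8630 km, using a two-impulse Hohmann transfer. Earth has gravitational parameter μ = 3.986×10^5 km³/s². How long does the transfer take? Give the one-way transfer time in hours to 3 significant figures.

Semi-major axis of the transfer orbit: a_t = (75100 + 8630)/2 = 41865 km.
By Kepler's third law the transfer-orbit period is T = 2π√(a_t³/μ), so t = T/2 = 42620 s.
Converting: 42620 s ÷ 3600 s/hour = 11.8 hours.

t = 11.8 hours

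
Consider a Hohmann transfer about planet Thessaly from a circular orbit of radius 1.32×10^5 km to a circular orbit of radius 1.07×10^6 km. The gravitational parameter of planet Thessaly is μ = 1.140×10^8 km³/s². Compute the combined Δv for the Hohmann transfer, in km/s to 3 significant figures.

Transfer-ellipse semi-major axis a_t = (r₁ + r₂)/2 = (1.320×10^5 + 1.070×10^6)/2 = 6.010×10^5 km.
At r₁ the circular-orbit speed is v₁ = √(μ/r₁) = 29.388 km/s.
On the transfer ellipse at r₁, vis-viva gives v_p = √[μ(2/r₁ − 1/a_t)] = 39.212 km/s.
First burn Δv₁ = |v_p − v₁| = 9.824 km/s.
At r₂, v₂ = √(μ/r₂) = 10.322 km/s.
Transfer-orbit speed at r₂: v_a = √[μ(2/r₂ − 1/a_t)] = 4.8374 km/s.
Second burn Δv₂ = |v₂ − v_a| = 5.485 km/s.
Total Δv = Δv₁ + Δv₂ = 15.31 km/s.

Δv = 15.3 km/s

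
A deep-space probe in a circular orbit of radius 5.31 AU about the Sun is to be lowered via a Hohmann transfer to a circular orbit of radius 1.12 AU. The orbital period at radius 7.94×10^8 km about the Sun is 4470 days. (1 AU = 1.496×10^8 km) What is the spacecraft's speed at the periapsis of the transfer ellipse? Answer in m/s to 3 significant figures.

v = 36100 m/s

From Kepler's third law T² = 4π²r³/μ at r = 7.94×10^8 km, T = 4470 days = 4470 × 86400 s = 3.86208×10^8 s: μ = 4π²r³/T² = 1.32489×10^11 km³/s².
In km: r₁ = 5.31 × 1.496×10^8 = 7.94376×10^8 km; r₂ = 1.12 × 1.496×10^8 = 1.67552×10^8 km.
Transfer-ellipse semi-major axis a_t = (r₁ + r₂)/2 = (7.94376×10^8 + 1.67552×10^8)/2 = 4.80964×10^8 km.
The periapsis of the transfer ellipse is at r = 1.67552×10^8 km.
Vis-viva: v = √[μ(2/r − 1/a_t)] = √[1.32489×10^11 × (2/1.67552×10^8 − 1/4.80964×10^8)] = 36.14 km/s.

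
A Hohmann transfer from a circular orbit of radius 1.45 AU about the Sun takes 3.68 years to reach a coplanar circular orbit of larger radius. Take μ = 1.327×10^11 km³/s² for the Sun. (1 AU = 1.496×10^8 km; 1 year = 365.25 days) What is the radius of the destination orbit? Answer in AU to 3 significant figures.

r₂ = 6.12 AU

In km: r₁ = 1.45 × 1.496×10^8 = 2.1692×10^8 km.
Transfer time t = 3.68 years × 365.25 × 86400 s = 1.16131968×10^8 s, and t = π√(a_t³/μ).
So a_t = (μ t²/π²)^(1/3) = (1.327×10^11 × (1.16131968×10^8)² / π²)^(1/3) = 5.6601×10^8 km.
Since a_t = (r₁ + r₂)/2, r₂ = 2a_t − r₁ = 2×5.6601×10^8 − 2.1692×10^8 = 9.151×10^8 km.
In AU: r₂ = 9.151×10^8 / 1.496×10^8 = 6.12 AU.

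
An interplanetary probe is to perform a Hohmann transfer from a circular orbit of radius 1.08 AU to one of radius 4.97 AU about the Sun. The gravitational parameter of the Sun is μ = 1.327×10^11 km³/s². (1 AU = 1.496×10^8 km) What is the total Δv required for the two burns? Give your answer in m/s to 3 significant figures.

Δv = 13500 m/s

In km: r₁ = 1.08 × 1.496×10^8 = 1.61568×10^8 km; r₂ = 4.97 × 1.496×10^8 = 7.43512×10^8 km.
Semi-major axis of the transfer orbit: a_t = (1.61568×10^8 + 7.43512×10^8)/2 = 4.5254×10^8 km.
At r₁ the circular-orbit speed is v₁ = √(μ/r₁) = 28.6588 km/s.
On the transfer ellipse at r₁, vis-viva gives v_p = √[μ(2/r₁ − 1/a_t)] = 36.7344 km/s.
First burn Δv₁ = |v_p − v₁| = 8.076 km/s.
Circular speed at r₂: v₂ = √(μ/r₂) = 13.36 km/s.
Transfer-orbit speed at r₂: v_a = √[μ(2/r₂ − 1/a_t)] = 7.983 km/s.
Second burn Δv₂ = |v₂ − v_a| = 5.377 km/s.
Δv = Δv₁ + Δv₂ = 8.076 + 5.377 = 13.45 km/s.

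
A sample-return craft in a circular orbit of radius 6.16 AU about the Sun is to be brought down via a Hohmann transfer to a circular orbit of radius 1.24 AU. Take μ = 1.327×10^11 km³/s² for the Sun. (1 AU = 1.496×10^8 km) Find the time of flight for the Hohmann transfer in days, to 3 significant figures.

In km: r₁ = 6.16 × 1.496×10^8 = 9.21536×10^8 km; r₂ = 1.24 × 1.496×10^8 = 1.85504×10^8 km.
Transfer-ellipse semi-major axis a_t = (r₁ + r₂)/2 = (9.21536×10^8 + 1.85504×10^8)/2 = 5.5352×10^8 km.
Transfer time t = π√(a_t³/μ) = π√((5.5352×10^8)³ / 1.327×10^11) = 1.123×10^8 s.
Converting: 1.123×10^8 s ÷ 86400 s/day = 1300 days.

t = 1300 days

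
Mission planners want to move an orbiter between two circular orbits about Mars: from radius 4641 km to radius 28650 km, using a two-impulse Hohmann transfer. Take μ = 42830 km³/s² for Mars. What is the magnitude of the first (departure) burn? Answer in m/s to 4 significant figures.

Δv₁ = 947.6 m/s

The Hohmann ellipse has a_t = (r₁ + r₂)/2 = 16645.5 km.
Circular speed at r = 4641 km: v_c = √(μ/r) = 3.0379 km/s.
Vis-viva on the transfer ellipse at r = 4641 km gives v_t = √[μ(2/r − 1/a_t)] = 3.9855 km/s.
Δv₁ = |v_t − v_c| = |3.9855 − 3.0379| = 0.9476 km/s.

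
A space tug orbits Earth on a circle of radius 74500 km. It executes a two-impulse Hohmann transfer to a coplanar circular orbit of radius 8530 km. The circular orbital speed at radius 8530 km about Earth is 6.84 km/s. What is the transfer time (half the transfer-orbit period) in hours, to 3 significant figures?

From the circular-orbit relation v² = μ/r at r = 8530 km: μ = v²r = (6.84)² × 8530 = 3.99081×10^5 km³/s².
The Hohmann ellipse has a_t = (r₁ + r₂)/2 = 41515 km.
By Kepler's third law the transfer-orbit period is T = 2π√(a_t³/μ), so t = T/2 = 42070 s.
Converting: 42070 s ÷ 3600 s/hour = 11.7 hours.

t = 11.7 hours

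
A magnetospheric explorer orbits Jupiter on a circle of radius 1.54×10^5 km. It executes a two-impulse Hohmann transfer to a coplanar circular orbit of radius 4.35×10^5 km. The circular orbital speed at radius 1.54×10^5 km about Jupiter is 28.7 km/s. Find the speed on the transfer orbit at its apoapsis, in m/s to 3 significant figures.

From the circular-orbit relation v² = μ/r at r = 1.54×10^5 km: μ = v²r = (28.7)² × 1.54×10^5 = 1.26848×10^8 km³/s².
Transfer-ellipse semi-major axis a_t = (r₁ + r₂)/2 = (1.540×10^5 + 4.350×10^5)/2 = 2.945×10^5 km.
The apoapsis of the transfer ellipse is at r = 4.350×10^5 km.
From the vis-viva equation, v = √[μ(2/r − 1/a_t)] = 12.35 km/s.

v = 12300 m/s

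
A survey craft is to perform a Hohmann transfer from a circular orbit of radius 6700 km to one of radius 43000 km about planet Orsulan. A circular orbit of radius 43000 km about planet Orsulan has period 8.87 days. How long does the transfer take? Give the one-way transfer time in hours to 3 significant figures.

From Kepler's third law T² = 4π²r³/μ at r = 43000 km, T = 8.87 days = 8.87 × 86400 s = 7.66368×10^5 s: μ = 4π²r³/T² = 5344.29 km³/s².
The Hohmann ellipse has a_t = (r₁ + r₂)/2 = 24850 km.
Transfer time t = π√(a_t³/μ) = π√((24850)³ / 5344.29) = 1.6834×10^5 s.
Converting: 1.6834×10^5 s ÷ 3600 s/hour = 46.8 hours.

t = 46.8 hours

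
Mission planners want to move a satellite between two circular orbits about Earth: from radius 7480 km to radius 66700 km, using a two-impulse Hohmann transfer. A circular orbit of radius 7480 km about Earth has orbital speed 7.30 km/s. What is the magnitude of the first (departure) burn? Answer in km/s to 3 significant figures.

From the circular-orbit relation v² = μ/r at r = 7480 km: μ = v²r = (7.30)² × 7480 = 3.98609×10^5 km³/s².
The Hohmann ellipse has a_t = (r₁ + r₂)/2 = 37090 km.
Circular speed at r = 7480 km: v_c = √(μ/r) = 7.300 km/s.
Vis-viva on the transfer ellipse at r = 7480 km gives v_t = √[μ(2/r − 1/a_t)] = 9.789 km/s.
Δv₁ = |v_t − v_c| = |9.789 − 7.300| = 2.489 km/s.

Δv₁ = 2.49 km/s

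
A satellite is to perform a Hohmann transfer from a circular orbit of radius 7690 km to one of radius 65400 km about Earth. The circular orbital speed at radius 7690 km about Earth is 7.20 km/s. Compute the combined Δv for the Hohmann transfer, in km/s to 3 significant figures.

Δv = 3.77 km/s

From the circular-orbit relation v² = μ/r at r = 7690 km: μ = v²r = (7.20)² × 7690 = 3.98650×10^5 km³/s².
Transfer-ellipse semi-major axis a_t = (r₁ + r₂)/2 = (7690 + 65400)/2 = 36545 km.
At r₁ the circular-orbit speed is v₁ = √(μ/r₁) = 7.200 km/s.
Transfer-orbit speed at r₁ (vis-viva equation): v_p = √[μ(2/r₁ − 1/a_t)] = 9.632 km/s.
First burn Δv₁ = |v_p − v₁| = 2.432 km/s.
At r₂, v₂ = √(μ/r₂) = 2.469 km/s.
Transfer-orbit speed at r₂: v_a = √[μ(2/r₂ − 1/a_t)] = 1.133 km/s.
Second burn Δv₂ = |v₂ − v_a| = 1.336 km/s.
Δv = Δv₁ + Δv₂ = 2.432 + 1.336 = 3.768 km/s.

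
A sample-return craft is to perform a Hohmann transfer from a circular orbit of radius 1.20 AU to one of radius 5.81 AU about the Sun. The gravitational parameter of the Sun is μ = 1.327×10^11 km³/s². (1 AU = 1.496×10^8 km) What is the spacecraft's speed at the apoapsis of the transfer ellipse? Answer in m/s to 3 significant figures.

In km: r₁ = 1.20 × 1.496×10^8 = 1.7952×10^8 km; r₂ = 5.81 × 1.496×10^8 = 8.69176×10^8 km.
The Hohmann ellipse has a_t = (r₁ + r₂)/2 = 5.24348×10^8 km.
At apoapsis, r = 8.69176×10^8 km.
From the vis-viva equation, v = √[μ(2/r − 1/a_t)] = 7.230 km/s.

v = 7230 m/s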